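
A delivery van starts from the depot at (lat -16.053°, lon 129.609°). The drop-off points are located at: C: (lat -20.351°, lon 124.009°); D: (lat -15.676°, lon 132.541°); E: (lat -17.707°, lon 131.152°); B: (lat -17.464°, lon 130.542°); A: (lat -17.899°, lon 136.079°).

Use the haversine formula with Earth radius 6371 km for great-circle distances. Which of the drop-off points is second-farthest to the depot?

Distance to each, sorted:
C: 760.3 km
A: 718.0 km
D: 316.4 km
E: 246.5 km
B: 185.7 km
The second-farthest is A at 718.0 km.

A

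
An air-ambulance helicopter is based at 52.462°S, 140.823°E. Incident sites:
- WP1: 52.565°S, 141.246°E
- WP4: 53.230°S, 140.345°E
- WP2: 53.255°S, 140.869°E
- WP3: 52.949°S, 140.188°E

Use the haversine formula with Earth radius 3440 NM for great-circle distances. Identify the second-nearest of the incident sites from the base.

WP3

Distance to each, sorted:
WP1: 16.6 NM
WP3: 37.3 NM
WP2: 47.6 NM
WP4: 49.3 NM
The second-nearest is WP3 at 37.3 NM.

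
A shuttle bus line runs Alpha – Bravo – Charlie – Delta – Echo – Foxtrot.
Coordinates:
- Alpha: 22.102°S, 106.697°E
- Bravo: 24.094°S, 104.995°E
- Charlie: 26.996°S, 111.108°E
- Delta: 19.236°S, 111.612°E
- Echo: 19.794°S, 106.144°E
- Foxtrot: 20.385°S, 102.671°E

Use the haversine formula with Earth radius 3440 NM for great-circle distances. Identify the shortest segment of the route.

Alpha–Bravo

Leg distances:
Alpha→Bravo: 152.1 NM
Bravo→Charlie: 374.1 NM
Charlie→Delta: 466.7 NM
Delta→Echo: 311.2 NM
Echo→Foxtrot: 199.0 NM
The shortest leg is Alpha–Bravo at 152.1 NM.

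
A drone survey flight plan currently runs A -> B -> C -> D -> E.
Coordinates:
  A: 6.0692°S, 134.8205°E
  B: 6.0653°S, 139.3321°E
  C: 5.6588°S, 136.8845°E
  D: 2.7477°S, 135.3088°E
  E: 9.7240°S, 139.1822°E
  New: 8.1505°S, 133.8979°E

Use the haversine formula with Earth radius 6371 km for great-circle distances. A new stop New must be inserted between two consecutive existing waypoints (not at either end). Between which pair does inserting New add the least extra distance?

Added distance for inserting New between each consecutive pair:
A–B: 396.8 km
B–C: 799.0 km
C–D: 683.5 km
D–E: 341.0 km
Smallest added distance is 341.0 km, inserting between D and E.

between D and E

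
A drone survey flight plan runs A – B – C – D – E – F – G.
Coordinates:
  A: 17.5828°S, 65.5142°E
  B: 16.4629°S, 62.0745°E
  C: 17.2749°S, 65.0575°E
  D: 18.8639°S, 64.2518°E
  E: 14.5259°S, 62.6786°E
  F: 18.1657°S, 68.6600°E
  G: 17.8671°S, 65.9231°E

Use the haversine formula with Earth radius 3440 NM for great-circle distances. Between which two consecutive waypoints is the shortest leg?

Leg distances:
A→B: 208.6 NM
B→C: 178.2 NM
C→D: 105.9 NM
D→E: 275.7 NM
E→F: 408.0 NM
F→G: 157.3 NM
The shortest leg is C–D at 105.9 NM.

C–D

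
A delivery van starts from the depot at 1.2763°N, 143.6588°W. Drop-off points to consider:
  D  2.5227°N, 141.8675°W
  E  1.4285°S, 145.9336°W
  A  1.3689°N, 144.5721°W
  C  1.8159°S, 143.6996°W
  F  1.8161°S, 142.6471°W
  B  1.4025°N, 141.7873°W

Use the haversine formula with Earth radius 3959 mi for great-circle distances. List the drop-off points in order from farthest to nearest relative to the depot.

E, F, C, D, B, A

Distance from the depot at 1.2763°N, 143.6588°W to each:
E 1.4285°S, 145.9336°W: 244.2 mi
F 1.8161°S, 142.6471°W: 224.8 mi
C 1.8159°S, 143.6996°W: 213.7 mi
D 2.5227°N, 141.8675°W: 150.7 mi
B 1.4025°N, 141.7873°W: 129.6 mi
A 1.3689°N, 144.5721°W: 63.4 mi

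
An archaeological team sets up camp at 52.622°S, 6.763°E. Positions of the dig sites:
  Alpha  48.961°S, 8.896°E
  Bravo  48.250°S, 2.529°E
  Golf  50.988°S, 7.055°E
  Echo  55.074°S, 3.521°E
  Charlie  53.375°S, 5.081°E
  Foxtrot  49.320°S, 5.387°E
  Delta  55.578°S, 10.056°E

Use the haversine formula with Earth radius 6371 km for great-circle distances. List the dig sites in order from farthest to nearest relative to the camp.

Distance from the camp at 52.622°S, 6.763°E to each:
Bravo 48.250°S, 2.529°E: 571.0 km
Alpha 48.961°S, 8.896°E: 433.8 km
Delta 55.578°S, 10.056°E: 392.5 km
Foxtrot 49.320°S, 5.387°E: 379.6 km
Echo 55.074°S, 3.521°E: 345.7 km
Golf 50.988°S, 7.055°E: 182.8 km
Charlie 53.375°S, 5.081°E: 140.3 km

Bravo, Alpha, Delta, Foxtrot, Echo, Golf, Charlie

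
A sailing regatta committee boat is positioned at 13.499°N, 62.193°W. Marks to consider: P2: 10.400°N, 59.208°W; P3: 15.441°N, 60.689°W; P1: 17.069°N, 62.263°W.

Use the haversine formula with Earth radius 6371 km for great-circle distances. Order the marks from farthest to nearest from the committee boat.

P2, P1, P3

Computing each great-circle distance from 13.499°N, 62.193°W:
P2 10.400°N, 59.208°W: 473.5 km
P1 17.069°N, 62.263°W: 397.0 km
P3 15.441°N, 60.689°W: 269.9 km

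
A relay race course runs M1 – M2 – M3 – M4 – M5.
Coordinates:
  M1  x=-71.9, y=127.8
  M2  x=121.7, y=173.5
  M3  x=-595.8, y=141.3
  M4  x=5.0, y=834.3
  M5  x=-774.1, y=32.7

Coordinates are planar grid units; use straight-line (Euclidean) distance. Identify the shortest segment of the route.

M1–M2

Leg distances:
M1→M2: 198.9
M2→M3: 718.2
M3→M4: 917.2
M4→M5: 1117.8
The shortest leg is M1–M2 at 198.9.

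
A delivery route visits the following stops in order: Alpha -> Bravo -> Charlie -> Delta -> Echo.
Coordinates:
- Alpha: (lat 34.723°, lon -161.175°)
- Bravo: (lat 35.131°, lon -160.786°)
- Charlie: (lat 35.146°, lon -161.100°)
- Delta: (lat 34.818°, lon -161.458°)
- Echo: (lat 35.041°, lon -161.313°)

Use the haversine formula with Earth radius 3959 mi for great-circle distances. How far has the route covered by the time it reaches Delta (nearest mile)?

Leg distances:
Alpha→Bravo: 35.8 mi  (cumulative 35.8 mi)
Bravo→Charlie: 17.8 mi  (cumulative 53.6 mi)
Charlie→Delta: 30.4 mi  (cumulative 84.0 mi)
Cumulative distance at Delta ≈ 84 mi.

84 mi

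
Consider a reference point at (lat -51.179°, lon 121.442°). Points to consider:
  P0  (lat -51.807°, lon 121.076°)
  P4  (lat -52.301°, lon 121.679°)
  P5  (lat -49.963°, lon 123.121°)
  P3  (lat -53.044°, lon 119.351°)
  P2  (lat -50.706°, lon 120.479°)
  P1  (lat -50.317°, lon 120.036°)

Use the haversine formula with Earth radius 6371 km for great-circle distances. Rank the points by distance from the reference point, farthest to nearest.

Distances from the reference point:
P3 (lat -53.044°, lon 119.351°): 251.8 km
P5 (lat -49.963°, lon 123.121°): 179.8 km
P1 (lat -50.317°, lon 120.036°): 137.7 km
P4 (lat -52.301°, lon 121.679°): 125.8 km
P2 (lat -50.706°, lon 120.479°): 85.5 km
P0 (lat -51.807°, lon 121.076°): 74.3 km

P3, P5, P1, P4, P2, P0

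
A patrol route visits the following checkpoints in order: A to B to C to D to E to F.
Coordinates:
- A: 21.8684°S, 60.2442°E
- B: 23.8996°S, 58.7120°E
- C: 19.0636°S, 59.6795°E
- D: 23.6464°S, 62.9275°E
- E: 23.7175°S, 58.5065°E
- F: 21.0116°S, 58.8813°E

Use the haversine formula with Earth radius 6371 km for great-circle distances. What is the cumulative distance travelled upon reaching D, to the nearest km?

1433 km

Leg distances:
A→B: 275.0 km  (cumulative 275.0 km)
B→C: 547.0 km  (cumulative 822.0 km)
C→D: 610.5 km  (cumulative 1432.5 km)
Cumulative distance at D ≈ 1433 km.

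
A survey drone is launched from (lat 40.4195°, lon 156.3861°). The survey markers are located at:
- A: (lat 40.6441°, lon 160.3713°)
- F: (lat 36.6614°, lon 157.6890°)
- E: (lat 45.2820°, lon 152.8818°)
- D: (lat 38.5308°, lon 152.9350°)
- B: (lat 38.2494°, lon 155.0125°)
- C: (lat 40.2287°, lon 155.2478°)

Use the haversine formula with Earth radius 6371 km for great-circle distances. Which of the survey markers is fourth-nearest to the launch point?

Distance to each, sorted:
C: 98.8 km
B: 268.7 km
A: 337.7 km
D: 363.1 km
F: 433.0 km
E: 611.4 km
The fourth-nearest is D at 363.1 km.

D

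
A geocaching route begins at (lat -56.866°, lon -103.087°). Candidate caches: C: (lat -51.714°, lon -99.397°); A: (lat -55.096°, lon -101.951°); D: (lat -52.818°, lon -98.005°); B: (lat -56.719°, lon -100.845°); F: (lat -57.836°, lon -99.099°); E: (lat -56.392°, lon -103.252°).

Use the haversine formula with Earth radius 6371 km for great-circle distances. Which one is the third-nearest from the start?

Distances from the start ((lat -56.866°, lon -103.087°)):
E: 53.7 km
B: 137.5 km
A: 209.1 km
F: 262.4 km
D: 555.1 km
C: 620.7 km
The third-nearest is A at 209.1 km.

A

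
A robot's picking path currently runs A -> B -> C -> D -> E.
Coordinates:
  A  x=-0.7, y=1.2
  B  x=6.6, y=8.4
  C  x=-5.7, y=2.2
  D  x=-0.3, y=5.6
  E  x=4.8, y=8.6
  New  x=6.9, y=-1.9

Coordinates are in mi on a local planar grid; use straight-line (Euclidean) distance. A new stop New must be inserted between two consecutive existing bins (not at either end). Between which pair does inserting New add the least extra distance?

Added distance for inserting New between each consecutive pair:
A–B: 8.3 mi
B–C: 9.8 mi
C–D: 17.3 mi
D–E: 15.2 mi
Smallest added distance is 8.3 mi, inserting between A and B.

between A and B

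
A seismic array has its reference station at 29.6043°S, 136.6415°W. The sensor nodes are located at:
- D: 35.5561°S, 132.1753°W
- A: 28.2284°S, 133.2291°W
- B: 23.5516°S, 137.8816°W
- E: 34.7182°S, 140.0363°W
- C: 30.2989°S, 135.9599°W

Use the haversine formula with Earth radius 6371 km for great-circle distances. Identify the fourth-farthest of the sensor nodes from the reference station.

Distances from the reference station (29.6043°S, 136.6415°W):
D: 782.8 km
B: 684.2 km
E: 652.2 km
A: 365.7 km
C: 101.4 km
The fourth-farthest is A at 365.7 km.

A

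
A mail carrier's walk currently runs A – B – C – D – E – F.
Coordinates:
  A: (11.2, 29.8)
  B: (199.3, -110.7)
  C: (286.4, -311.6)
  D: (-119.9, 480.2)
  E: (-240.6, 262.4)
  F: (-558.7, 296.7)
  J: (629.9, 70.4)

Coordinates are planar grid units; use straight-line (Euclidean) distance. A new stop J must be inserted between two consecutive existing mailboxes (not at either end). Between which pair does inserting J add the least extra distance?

Added distance for inserting J between each consecutive pair:
A–B: 852.4
B–C: 761.9
C–D: 478.2
D–E: 1496.9
E–F: 1781.4
Smallest added distance is 478.2, inserting between C and D.

between C and D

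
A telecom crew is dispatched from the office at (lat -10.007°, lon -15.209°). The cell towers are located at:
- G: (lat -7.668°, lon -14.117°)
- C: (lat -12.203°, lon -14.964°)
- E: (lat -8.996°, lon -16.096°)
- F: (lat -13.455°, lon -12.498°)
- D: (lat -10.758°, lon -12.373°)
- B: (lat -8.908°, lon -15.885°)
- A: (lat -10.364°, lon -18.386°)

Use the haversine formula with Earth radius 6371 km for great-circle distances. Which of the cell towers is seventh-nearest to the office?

Distances from the office ((lat -10.007°, lon -15.209°)):
B: 142.9 km
E: 148.7 km
C: 245.6 km
G: 286.4 km
D: 321.2 km
A: 350.0 km
F: 483.8 km
The seventh-nearest is F at 483.8 km.

F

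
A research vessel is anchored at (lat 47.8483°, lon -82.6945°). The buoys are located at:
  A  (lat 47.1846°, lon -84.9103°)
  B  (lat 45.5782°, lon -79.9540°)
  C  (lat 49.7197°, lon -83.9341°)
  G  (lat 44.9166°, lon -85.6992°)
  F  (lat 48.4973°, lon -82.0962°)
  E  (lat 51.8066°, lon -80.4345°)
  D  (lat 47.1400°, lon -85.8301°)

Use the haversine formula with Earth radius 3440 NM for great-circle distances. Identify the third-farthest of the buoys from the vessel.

Distance to each, sorted:
E: 253.2 NM
G: 215.5 NM
B: 176.9 NM
D: 134.1 NM
C: 122.6 NM
A: 98.3 NM
F: 45.7 NM
The third-farthest is B at 176.9 NM.

B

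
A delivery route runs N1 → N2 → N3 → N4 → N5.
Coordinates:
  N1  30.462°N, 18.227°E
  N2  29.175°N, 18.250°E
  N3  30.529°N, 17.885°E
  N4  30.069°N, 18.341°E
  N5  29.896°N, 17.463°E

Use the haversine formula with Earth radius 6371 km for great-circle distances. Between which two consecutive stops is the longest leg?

Leg distances:
N1→N2: 143.1 km
N2→N3: 154.6 km
N3→N4: 67.3 km
N4→N5: 86.7 km
The longest leg is N2–N3 at 154.6 km.

N2–N3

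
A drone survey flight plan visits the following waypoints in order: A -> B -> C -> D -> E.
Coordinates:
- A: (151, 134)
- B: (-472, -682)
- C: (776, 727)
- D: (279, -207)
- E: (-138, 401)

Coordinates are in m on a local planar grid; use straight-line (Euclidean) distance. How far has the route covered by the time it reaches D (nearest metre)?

3967 m

Leg distances:
A→B: 1026.6 m  (cumulative 1026.6 m)
B→C: 1882.2 m  (cumulative 2908.9 m)
C→D: 1058.0 m  (cumulative 3966.9 m)
Cumulative distance at D ≈ 3967 m.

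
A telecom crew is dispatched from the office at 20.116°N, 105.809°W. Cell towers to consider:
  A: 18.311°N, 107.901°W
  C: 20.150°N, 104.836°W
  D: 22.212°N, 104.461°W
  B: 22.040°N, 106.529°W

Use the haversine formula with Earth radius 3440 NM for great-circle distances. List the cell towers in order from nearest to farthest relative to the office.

Distance from the office at 20.116°N, 105.809°W to each:
C 20.150°N, 104.836°W: 54.9 NM
B 22.040°N, 106.529°W: 122.4 NM
D 22.212°N, 104.461°W: 146.7 NM
A 18.311°N, 107.901°W: 160.7 NM

C, B, D, A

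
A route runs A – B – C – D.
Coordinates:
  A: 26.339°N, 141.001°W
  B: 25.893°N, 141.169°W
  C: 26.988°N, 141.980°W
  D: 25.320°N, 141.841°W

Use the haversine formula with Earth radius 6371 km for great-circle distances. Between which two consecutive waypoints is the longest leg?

C–D

Leg distances:
A→B: 52.4 km
B→C: 146.1 km
C→D: 186.0 km
The longest leg is C–D at 186.0 km.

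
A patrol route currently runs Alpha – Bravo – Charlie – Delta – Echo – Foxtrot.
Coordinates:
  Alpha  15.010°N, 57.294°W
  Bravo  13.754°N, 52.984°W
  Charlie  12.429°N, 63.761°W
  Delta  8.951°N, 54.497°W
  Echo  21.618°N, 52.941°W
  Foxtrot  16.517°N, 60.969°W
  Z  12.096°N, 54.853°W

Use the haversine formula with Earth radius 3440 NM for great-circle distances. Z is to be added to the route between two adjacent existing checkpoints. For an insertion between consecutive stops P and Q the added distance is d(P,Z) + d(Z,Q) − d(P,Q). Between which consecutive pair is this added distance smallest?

Added distance for inserting Z between each consecutive pair:
Alpha–Bravo: 111.8 NM
Bravo–Charlie: 35.7 NM
Charlie–Delta: 128.0 NM
Delta–Echo: 6.3 NM
Echo–Foxtrot: 477.2 NM
Smallest added distance is 6.3 NM, inserting between Delta and Echo.

between Delta and Echo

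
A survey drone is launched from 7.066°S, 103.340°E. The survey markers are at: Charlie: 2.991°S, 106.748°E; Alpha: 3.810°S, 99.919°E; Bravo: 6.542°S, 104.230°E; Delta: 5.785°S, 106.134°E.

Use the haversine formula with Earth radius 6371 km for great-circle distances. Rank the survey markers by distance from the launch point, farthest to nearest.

Computing each great-circle distance from 7.066°S, 103.340°E:
Charlie 2.991°S, 106.748°E: 589.7 km
Alpha 3.810°S, 99.919°E: 523.9 km
Delta 5.785°S, 106.134°E: 340.0 km
Bravo 6.542°S, 104.230°E: 114.2 km

Charlie, Alpha, Delta, Bravo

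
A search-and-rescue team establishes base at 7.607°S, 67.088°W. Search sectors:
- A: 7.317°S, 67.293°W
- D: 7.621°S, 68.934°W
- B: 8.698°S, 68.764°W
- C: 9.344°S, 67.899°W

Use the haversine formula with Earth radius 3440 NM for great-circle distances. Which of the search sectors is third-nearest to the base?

C

Distance to each, sorted:
A: 21.3 NM
D: 109.9 NM
C: 114.9 NM
B: 119.2 NM
The third-nearest is C at 114.9 NM.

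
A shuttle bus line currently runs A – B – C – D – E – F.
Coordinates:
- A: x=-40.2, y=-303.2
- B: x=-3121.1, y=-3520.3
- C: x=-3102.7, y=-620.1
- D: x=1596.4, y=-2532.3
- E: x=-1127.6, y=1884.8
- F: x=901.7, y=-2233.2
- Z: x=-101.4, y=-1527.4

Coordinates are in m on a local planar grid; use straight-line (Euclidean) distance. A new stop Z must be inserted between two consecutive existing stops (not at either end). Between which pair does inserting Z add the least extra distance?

Added distance for inserting Z between each consecutive pair:
A–B: 389.4 m
B–C: 3853.2 m
C–D: 35.1 m
D–E: 346.6 m
E–F: 198.8 m
Smallest added distance is 35.1 m, inserting between C and D.

between C and D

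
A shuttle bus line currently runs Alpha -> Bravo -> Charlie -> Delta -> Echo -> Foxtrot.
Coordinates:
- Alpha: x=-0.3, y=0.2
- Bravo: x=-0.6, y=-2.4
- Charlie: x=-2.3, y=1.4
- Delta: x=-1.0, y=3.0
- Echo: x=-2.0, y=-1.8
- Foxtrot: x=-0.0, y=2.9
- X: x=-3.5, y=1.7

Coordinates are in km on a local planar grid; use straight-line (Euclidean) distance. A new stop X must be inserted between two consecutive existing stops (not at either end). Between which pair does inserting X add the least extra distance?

between Delta and Echo

Added distance for inserting X between each consecutive pair:
Alpha–Bravo: 5.9 km
Bravo–Charlie: 2.1 km
Charlie–Delta: 2.0 km
Delta–Echo: 1.7 km
Echo–Foxtrot: 2.4 km
Smallest added distance is 1.7 km, inserting between Delta and Echo.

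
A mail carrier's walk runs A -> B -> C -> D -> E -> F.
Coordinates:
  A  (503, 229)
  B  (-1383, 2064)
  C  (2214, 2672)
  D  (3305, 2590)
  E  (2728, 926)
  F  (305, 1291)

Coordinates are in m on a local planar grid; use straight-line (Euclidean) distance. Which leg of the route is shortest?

C–D

Leg distances:
A→B: 2631.4 m
B→C: 3648.0 m
C→D: 1094.1 m
D→E: 1761.2 m
E→F: 2450.3 m
The shortest leg is C–D at 1094.1 m.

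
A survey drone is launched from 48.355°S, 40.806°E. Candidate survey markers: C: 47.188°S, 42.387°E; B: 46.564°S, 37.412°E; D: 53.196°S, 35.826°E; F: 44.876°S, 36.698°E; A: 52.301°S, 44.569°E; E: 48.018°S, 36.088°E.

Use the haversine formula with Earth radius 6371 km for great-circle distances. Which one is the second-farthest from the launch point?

Distance to each, sorted:
D: 641.8 km
A: 513.5 km
F: 497.9 km
E: 351.7 km
B: 323.6 km
C: 175.5 km
The second-farthest is A at 513.5 km.

A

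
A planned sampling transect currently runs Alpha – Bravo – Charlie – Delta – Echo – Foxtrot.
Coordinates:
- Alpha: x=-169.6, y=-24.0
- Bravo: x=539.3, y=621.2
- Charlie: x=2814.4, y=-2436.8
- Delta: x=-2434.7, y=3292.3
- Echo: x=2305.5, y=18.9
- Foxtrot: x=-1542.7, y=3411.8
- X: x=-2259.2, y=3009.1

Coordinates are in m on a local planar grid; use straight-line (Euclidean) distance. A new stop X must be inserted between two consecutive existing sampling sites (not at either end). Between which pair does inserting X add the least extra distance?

between Charlie and Delta

Added distance for inserting X between each consecutive pair:
Alpha–Bravo: 6403.5 m
Bravo–Charlie: 7310.4 m
Charlie–Delta: 6.1 m
Delta–Echo: 29.5 m
Echo–Foxtrot: 1148.5 m
Smallest added distance is 6.1 m, inserting between Charlie and Delta.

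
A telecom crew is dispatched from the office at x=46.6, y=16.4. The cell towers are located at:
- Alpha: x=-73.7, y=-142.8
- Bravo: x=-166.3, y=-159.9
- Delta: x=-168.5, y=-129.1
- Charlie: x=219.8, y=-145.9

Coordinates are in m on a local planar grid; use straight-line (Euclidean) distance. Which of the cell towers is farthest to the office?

Distances from the office (x=46.6, y=16.4):
Bravo: 276.4 m
Delta: 259.7 m
Charlie: 237.4 m
Alpha: 199.5 m
The farthest is Bravo at 276.4 m.

Bravo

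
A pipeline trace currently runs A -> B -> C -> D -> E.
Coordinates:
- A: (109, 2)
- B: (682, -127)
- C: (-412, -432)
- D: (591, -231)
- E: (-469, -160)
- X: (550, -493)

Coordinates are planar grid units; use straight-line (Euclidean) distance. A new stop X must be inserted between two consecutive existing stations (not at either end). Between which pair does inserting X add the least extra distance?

Added distance for inserting X between each consecutive pair:
A–B: 464.7
B–C: 217.3
C–D: 206.2
D–E: 274.8
Smallest added distance is 206.2, inserting between C and D.

between C and D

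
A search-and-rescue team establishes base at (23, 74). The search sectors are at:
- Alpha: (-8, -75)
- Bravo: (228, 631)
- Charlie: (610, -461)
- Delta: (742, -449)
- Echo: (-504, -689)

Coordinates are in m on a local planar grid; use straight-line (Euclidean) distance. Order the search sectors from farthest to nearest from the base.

Echo, Delta, Charlie, Bravo, Alpha

Computing each straight-line distance from (23, 74):
Echo (-504, -689): 927.3 m
Delta (742, -449): 889.1 m
Charlie (610, -461): 794.2 m
Bravo (228, 631): 593.5 m
Alpha (-8, -75): 152.2 m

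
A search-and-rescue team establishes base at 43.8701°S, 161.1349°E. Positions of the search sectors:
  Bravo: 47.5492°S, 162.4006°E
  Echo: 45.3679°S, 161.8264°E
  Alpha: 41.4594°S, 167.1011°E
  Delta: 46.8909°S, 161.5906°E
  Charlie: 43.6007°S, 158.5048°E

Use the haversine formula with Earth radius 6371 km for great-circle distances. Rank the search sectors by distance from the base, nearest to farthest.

Computing each great-circle distance from 43.8701°S, 161.1349°E:
Echo 45.3679°S, 161.8264°E: 175.3 km
Charlie 43.6007°S, 158.5048°E: 213.4 km
Delta 46.8909°S, 161.5906°E: 337.8 km
Bravo 47.5492°S, 162.4006°E: 420.7 km
Alpha 41.4594°S, 167.1011°E: 556.4 km

Echo, Charlie, Delta, Bravo, Alpha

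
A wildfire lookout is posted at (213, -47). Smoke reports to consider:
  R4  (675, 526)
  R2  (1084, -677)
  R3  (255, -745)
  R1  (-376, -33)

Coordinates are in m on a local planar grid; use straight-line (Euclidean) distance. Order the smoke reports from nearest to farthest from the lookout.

R1, R3, R4, R2

Distances from the lookout:
R1 (-376, -33): 589.2 m
R3 (255, -745): 699.3 m
R4 (675, 526): 736.1 m
R2 (1084, -677): 1075.0 m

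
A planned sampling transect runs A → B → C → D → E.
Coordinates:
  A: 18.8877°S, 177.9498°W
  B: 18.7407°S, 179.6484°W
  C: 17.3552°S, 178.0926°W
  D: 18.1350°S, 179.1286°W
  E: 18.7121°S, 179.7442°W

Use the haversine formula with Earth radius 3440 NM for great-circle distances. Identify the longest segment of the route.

Leg distances:
A→B: 96.9 NM
B→C: 121.7 NM
C→D: 75.5 NM
D→E: 49.3 NM
The longest leg is B–C at 121.7 NM.

B–C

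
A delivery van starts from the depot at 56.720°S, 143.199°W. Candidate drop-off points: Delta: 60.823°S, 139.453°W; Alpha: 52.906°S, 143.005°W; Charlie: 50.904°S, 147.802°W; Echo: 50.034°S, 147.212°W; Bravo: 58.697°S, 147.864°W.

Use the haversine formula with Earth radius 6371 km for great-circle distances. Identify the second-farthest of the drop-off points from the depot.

Distances from the depot (56.720°S, 143.199°W):
Echo: 789.3 km
Charlie: 713.4 km
Delta: 504.6 km
Alpha: 424.3 km
Bravo: 353.6 km
The second-farthest is Charlie at 713.4 km.

Charlie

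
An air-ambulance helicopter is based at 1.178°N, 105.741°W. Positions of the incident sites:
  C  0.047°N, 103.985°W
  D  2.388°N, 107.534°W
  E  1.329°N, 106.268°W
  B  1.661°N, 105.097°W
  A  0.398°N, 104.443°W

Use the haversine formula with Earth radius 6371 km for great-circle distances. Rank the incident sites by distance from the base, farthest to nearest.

Distances from the base:
D 2.388°N, 107.534°W: 240.4 km
C 0.047°N, 103.985°W: 232.2 km
A 0.398°N, 104.443°W: 168.4 km
B 1.661°N, 105.097°W: 89.5 km
E 1.329°N, 106.268°W: 60.9 km

D, C, A, B, E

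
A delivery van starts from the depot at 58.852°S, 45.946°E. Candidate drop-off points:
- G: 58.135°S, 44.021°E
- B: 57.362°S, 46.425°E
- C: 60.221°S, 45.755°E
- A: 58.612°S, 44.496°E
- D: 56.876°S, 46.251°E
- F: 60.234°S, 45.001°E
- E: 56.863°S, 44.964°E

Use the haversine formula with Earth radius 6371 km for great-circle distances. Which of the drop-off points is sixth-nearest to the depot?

Distances from the depot (58.852°S, 45.946°E):
A: 87.8 km
G: 137.4 km
C: 152.6 km
F: 162.6 km
B: 168.1 km
D: 220.5 km
E: 228.7 km
The sixth-nearest is D at 220.5 km.

D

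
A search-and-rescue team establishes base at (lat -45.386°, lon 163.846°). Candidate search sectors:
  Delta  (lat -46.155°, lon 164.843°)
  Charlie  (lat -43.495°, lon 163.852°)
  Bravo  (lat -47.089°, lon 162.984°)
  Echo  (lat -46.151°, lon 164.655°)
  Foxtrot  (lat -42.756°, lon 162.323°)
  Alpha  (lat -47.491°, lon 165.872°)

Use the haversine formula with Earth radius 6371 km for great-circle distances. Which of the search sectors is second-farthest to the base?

Distance to each, sorted:
Foxtrot: 316.7 km
Alpha: 280.8 km
Charlie: 210.3 km
Bravo: 200.6 km
Delta: 115.3 km
Echo: 105.7 km
The second-farthest is Alpha at 280.8 km.

Alpha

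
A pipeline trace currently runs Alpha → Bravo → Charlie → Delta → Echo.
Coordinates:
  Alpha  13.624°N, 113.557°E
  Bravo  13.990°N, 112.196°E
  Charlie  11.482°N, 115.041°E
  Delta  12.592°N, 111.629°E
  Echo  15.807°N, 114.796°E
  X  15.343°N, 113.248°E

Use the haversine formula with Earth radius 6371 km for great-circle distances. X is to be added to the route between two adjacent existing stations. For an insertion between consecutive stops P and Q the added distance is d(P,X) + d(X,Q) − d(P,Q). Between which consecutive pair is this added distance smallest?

Added distance for inserting X between each consecutive pair:
Alpha–Bravo: 229.8 km
Bravo–Charlie: 243.4 km
Charlie–Delta: 432.3 km
Delta–Echo: 31.6 km
Smallest added distance is 31.6 km, inserting between Delta and Echo.

between Delta and Echo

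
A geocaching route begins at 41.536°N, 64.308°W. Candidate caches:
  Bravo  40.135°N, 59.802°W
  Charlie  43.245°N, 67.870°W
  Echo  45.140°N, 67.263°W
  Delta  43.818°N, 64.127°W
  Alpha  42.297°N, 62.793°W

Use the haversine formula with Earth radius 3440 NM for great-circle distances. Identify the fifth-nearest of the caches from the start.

Echo

Distances from the start (41.536°N, 64.308°W):
Alpha: 81.7 NM
Delta: 137.2 NM
Charlie: 188.3 NM
Bravo: 221.3 NM
Echo: 251.9 NM
The fifth-nearest is Echo at 251.9 NM.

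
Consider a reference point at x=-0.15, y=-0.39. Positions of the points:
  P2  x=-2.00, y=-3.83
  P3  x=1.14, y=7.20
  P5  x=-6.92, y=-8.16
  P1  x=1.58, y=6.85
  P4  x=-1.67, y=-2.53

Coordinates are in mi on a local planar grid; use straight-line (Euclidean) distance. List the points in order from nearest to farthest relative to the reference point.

P4, P2, P1, P3, P5

Distances from the reference point:
P4 x=-1.67, y=-2.53: 2.6 mi
P2 x=-2.00, y=-3.83: 3.9 mi
P1 x=1.58, y=6.85: 7.4 mi
P3 x=1.14, y=7.20: 7.7 mi
P5 x=-6.92, y=-8.16: 10.3 mi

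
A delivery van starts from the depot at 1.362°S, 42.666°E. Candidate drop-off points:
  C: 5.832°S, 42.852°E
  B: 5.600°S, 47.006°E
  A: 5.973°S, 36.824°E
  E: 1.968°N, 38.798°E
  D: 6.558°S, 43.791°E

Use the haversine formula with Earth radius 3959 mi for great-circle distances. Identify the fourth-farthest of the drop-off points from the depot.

Distance to each, sorted:
A: 513.5 mi
B: 418.7 mi
D: 367.3 mi
E: 352.6 mi
C: 309.1 mi
The fourth-farthest is E at 352.6 mi.

E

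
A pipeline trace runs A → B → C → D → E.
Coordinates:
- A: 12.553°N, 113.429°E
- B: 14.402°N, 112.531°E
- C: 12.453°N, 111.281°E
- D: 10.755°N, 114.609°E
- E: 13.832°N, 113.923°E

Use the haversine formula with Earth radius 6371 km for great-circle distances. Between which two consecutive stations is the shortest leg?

Leg distances:
A→B: 227.4 km
B→C: 255.4 km
C→D: 408.7 km
D→E: 350.2 km
The shortest leg is A–B at 227.4 km.

A–B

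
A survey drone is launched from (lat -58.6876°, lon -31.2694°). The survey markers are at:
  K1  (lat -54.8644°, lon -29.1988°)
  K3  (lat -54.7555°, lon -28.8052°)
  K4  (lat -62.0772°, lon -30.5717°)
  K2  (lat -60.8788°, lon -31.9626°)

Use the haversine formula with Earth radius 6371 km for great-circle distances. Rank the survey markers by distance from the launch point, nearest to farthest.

Distances from the launch point:
K2 (lat -60.8788°, lon -31.9626°): 246.7 km
K4 (lat -62.0772°, lon -30.5717°): 378.8 km
K1 (lat -54.8644°, lon -29.1988°): 443.4 km
K3 (lat -54.7555°, lon -28.8052°): 462.3 km

K2, K4, K1, K3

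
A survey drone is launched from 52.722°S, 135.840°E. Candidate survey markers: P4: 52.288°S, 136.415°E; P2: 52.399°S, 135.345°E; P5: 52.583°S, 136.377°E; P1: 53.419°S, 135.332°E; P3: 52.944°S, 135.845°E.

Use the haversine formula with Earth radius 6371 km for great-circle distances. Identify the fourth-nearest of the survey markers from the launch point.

P4

Distance to each, sorted:
P3: 24.7 km
P5: 39.4 km
P2: 49.1 km
P4: 62.0 km
P1: 84.6 km
The fourth-nearest is P4 at 62.0 km.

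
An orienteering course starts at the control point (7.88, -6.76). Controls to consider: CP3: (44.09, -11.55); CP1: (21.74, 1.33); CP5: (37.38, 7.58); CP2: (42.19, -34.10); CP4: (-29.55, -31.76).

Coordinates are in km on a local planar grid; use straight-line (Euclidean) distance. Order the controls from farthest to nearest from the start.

Computing each straight-line distance from (7.88, -6.76):
CP4 (-29.55, -31.76): 45.0 km
CP2 (42.19, -34.10): 43.9 km
CP3 (44.09, -11.55): 36.5 km
CP5 (37.38, 7.58): 32.8 km
CP1 (21.74, 1.33): 16.0 km

CP4, CP2, CP3, CP5, CP1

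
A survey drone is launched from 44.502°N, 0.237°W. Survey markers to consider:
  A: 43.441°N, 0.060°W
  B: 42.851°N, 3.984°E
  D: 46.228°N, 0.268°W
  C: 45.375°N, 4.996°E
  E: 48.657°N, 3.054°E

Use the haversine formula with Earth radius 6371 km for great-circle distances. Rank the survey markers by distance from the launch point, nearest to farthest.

A, D, B, C, E

Distances from the launch point:
A 43.441°N, 0.060°W: 118.8 km
D 46.228°N, 0.268°W: 191.9 km
B 42.851°N, 3.984°E: 385.9 km
C 45.375°N, 4.996°E: 423.1 km
E 48.657°N, 3.054°E: 525.9 km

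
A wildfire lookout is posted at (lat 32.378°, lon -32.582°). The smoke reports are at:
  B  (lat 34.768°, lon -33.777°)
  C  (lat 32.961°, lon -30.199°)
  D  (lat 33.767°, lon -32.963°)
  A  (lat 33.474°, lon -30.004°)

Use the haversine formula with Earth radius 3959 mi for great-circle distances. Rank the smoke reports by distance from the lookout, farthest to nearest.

Distances from the lookout:
B (lat 34.768°, lon -33.777°): 178.9 mi
A (lat 33.474°, lon -30.004°): 167.6 mi
C (lat 32.961°, lon -30.199°): 144.3 mi
D (lat 33.767°, lon -32.963°): 98.5 mi

B, A, C, D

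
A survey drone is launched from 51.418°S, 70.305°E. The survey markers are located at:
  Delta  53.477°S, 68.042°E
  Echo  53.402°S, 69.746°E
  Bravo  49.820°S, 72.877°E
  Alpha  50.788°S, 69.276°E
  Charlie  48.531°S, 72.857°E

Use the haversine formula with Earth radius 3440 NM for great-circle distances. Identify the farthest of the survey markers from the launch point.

Charlie

Distances from the launch point (51.418°S, 70.305°E):
Charlie: 199.4 NM
Delta: 148.8 NM
Bravo: 137.1 NM
Echo: 120.9 NM
Alpha: 54.2 NM
The farthest is Charlie at 199.4 NM.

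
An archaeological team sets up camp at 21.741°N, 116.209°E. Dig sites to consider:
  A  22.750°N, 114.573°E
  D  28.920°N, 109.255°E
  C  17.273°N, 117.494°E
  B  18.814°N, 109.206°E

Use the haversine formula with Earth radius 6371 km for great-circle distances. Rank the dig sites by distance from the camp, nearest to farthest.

A, C, B, D

Distances from the camp:
A 22.750°N, 114.573°E: 202.3 km
C 17.273°N, 117.494°E: 514.7 km
B 18.814°N, 109.206°E: 799.5 km
D 28.920°N, 109.255°E: 1060.4 km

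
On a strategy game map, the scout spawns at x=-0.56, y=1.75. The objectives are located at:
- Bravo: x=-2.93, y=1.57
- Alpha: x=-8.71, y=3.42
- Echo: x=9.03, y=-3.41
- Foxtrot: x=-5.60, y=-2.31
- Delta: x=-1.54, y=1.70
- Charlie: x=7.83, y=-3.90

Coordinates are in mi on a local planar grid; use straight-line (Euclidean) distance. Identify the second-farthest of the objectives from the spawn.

Charlie

Distances from the spawn (x=-0.56, y=1.75):
Echo: 10.9 mi
Charlie: 10.1 mi
Alpha: 8.3 mi
Foxtrot: 6.5 mi
Bravo: 2.4 mi
Delta: 1.0 mi
The second-farthest is Charlie at 10.1 mi.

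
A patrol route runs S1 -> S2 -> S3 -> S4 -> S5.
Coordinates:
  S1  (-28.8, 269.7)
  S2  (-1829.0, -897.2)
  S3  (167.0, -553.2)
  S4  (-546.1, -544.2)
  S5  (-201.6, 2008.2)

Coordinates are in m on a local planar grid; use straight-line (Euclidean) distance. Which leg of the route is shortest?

Leg distances:
S1→S2: 2145.3 m
S2→S3: 2025.4 m
S3→S4: 713.2 m
S4→S5: 2575.5 m
The shortest leg is S3–S4 at 713.2 m.

S3–S4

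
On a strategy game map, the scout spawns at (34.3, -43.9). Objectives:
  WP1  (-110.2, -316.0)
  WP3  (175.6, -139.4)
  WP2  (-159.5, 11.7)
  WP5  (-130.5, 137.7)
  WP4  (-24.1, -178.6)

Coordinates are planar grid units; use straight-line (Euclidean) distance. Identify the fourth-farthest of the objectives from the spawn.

Distance to each, sorted:
WP1: 308.1
WP5: 245.2
WP2: 201.6
WP3: 170.5
WP4: 146.8
The fourth-farthest is WP3 at 170.5.

WP3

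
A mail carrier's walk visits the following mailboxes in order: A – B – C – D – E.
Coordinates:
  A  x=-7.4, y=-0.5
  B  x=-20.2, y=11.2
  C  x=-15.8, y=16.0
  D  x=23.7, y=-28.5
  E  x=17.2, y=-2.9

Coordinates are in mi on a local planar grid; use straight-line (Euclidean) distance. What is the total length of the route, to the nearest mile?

110 mi

Leg distances:
A→B: 17.3 mi  (cumulative 17.3 mi)
B→C: 6.5 mi  (cumulative 23.9 mi)
C→D: 59.5 mi  (cumulative 83.4 mi)
D→E: 26.4 mi  (cumulative 109.8 mi)
Total route length ≈ 110 mi.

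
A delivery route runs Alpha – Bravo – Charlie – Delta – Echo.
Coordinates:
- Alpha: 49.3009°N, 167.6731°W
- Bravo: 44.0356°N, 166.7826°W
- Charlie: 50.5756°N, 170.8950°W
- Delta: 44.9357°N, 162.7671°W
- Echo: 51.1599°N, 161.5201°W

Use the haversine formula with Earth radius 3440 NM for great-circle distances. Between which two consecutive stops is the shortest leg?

Alpha–Bravo

Leg distances:
Alpha→Bravo: 318.2 NM
Bravo→Charlie: 426.7 NM
Charlie→Delta: 470.9 NM
Delta→Echo: 377.0 NM
The shortest leg is Alpha–Bravo at 318.2 NM.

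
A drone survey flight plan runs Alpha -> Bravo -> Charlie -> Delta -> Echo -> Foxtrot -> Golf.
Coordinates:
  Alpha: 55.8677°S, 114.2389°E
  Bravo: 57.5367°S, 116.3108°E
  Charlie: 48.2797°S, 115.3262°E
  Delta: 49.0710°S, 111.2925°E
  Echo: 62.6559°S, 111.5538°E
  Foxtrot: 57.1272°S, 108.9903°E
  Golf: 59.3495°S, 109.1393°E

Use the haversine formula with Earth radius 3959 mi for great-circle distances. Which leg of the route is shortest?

Alpha–Bravo

Leg distances:
Alpha→Bravo: 139.5 mi
Bravo→Charlie: 640.9 mi
Charlie→Delta: 192.0 mi
Delta→Echo: 938.7 mi
Echo→Foxtrot: 392.1 mi
Foxtrot→Golf: 153.7 mi
The shortest leg is Alpha–Bravo at 139.5 mi.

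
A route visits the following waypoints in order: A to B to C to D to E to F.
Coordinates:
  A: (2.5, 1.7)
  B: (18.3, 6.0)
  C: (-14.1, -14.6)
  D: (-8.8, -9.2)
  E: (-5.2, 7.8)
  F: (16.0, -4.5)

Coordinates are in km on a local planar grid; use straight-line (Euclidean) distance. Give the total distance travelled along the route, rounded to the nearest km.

104 km

Leg distances:
A→B: 16.4 km  (cumulative 16.4 km)
B→C: 38.4 km  (cumulative 54.8 km)
C→D: 7.6 km  (cumulative 62.3 km)
D→E: 17.4 km  (cumulative 79.7 km)
E→F: 24.5 km  (cumulative 104.2 km)
Total route length ≈ 104 km.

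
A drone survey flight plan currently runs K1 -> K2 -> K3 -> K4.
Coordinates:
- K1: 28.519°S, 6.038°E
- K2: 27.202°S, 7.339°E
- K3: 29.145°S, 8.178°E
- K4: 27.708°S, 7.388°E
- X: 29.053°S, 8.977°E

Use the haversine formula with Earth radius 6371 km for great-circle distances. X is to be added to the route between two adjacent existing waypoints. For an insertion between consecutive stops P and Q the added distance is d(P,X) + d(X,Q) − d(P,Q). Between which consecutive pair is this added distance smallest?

Added distance for inserting X between each consecutive pair:
K1–K2: 359.1 km
K2–K3: 108.2 km
K3–K4: 116.5 km
Smallest added distance is 108.2 km, inserting between K2 and K3.

between K2 and K3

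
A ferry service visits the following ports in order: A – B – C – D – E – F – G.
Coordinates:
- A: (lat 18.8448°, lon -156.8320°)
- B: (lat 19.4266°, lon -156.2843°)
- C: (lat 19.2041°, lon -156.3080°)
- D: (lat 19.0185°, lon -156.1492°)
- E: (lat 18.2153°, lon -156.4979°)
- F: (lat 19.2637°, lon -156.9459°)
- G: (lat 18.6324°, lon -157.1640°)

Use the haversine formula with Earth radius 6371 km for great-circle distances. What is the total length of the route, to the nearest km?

434 km

Leg distances:
A→B: 86.6 km  (cumulative 86.6 km)
B→C: 24.9 km  (cumulative 111.4 km)
C→D: 26.5 km  (cumulative 138.0 km)
D→E: 96.6 km  (cumulative 234.6 km)
E→F: 125.8 km  (cumulative 360.3 km)
F→G: 73.8 km  (cumulative 434.2 km)
Total route length ≈ 434 km.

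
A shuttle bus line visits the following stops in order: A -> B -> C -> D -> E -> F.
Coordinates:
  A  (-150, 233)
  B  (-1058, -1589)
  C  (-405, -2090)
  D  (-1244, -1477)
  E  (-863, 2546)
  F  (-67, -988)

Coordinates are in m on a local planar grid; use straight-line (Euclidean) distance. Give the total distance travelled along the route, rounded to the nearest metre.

11561 m

Leg distances:
A→B: 2035.7 m  (cumulative 2035.7 m)
B→C: 823.0 m  (cumulative 2858.8 m)
C→D: 1039.1 m  (cumulative 3897.8 m)
D→E: 4041.0 m  (cumulative 7938.8 m)
E→F: 3622.5 m  (cumulative 11561.4 m)
Total route length ≈ 11561 m.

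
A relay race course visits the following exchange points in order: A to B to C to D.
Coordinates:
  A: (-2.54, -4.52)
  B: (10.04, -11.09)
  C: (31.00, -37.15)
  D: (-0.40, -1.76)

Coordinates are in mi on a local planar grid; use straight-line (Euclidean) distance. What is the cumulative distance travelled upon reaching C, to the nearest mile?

48 mi

Leg distances:
A→B: 14.2 mi  (cumulative 14.2 mi)
B→C: 33.4 mi  (cumulative 47.6 mi)
Cumulative distance at C ≈ 48 mi.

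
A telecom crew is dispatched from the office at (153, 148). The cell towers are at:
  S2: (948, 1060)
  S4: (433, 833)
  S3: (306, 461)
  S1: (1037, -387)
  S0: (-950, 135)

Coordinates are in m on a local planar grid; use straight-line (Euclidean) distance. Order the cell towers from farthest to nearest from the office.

S2, S0, S1, S4, S3

Computing each straight-line distance from (153, 148):
S2 (948, 1060): 1209.9 m
S0 (-950, 135): 1103.1 m
S1 (1037, -387): 1033.3 m
S4 (433, 833): 740.0 m
S3 (306, 461): 348.4 m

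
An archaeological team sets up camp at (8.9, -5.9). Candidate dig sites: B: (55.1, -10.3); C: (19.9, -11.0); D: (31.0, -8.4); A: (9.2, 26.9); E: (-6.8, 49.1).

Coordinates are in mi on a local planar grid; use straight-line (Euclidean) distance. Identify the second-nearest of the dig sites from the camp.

Distance to each, sorted:
C: 12.1 mi
D: 22.2 mi
A: 32.8 mi
B: 46.4 mi
E: 57.2 mi
The second-nearest is D at 22.2 mi.

D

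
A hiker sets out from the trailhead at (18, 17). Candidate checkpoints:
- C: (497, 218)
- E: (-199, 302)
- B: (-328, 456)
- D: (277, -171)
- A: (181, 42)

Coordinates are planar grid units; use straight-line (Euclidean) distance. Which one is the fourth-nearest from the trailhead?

C

Distances from the trailhead ((18, 17)):
A: 164.9
D: 320.0
E: 358.2
C: 519.5
B: 559.0
The fourth-nearest is C at 519.5.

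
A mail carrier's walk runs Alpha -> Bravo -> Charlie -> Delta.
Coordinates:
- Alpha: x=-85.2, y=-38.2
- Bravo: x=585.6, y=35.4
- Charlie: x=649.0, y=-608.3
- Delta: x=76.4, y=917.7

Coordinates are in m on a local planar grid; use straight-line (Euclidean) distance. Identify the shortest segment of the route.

Bravo–Charlie

Leg distances:
Alpha→Bravo: 674.8 m
Bravo→Charlie: 646.8 m
Charlie→Delta: 1629.9 m
The shortest leg is Bravo–Charlie at 646.8 m.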